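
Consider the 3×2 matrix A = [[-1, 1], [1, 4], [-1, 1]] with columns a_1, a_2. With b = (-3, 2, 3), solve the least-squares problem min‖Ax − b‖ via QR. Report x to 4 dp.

x = (0.4000, 0.4000)

a_1 = (-1, 1, -1); ‖a_1‖ = 1.7321, so e_1 = (-0.5774, 0.5774, -0.5774).
e_1·a_2 = (-0.5774)·1 + 0.5774·4 + (-0.5774)·1 = 1.1547.
u_2 = a_2 − 1.1547·e_1 = (1.6667, 3.3333, 1.6667).
‖u_2‖ = 4.0825, so e_2 = (0.4082, 0.8165, 0.4082).
Qᵀb = (1.1547, 1.6330).
Back-substitute: x_2 = 1.6330/4.0825 = 0.4000.
x_1 = (1.1547 − 1.1547·0.4000)/1.7321 = 0.4000.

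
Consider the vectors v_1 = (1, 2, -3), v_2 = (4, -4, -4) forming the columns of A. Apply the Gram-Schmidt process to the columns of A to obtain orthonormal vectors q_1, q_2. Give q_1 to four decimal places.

q_1 = (0.2673, 0.5345, -0.8018)

v_1 = (1, 2, -3); ‖v_1‖ = 3.7417, so q_1 = (0.2673, 0.5345, -0.8018).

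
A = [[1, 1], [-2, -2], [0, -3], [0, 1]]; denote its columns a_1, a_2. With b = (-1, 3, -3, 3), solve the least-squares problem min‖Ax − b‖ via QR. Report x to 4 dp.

x = (-2.6000, 1.2000)

q_1 = a_1/‖a_1‖ = (1, -2, 0, 0)/2.2361 = (0.4472, -0.8944, 0.0000, 0.0000).
r_{12} = q_1·a_2 = 2.2361.
u_2 = a_2 − 2.2361·q_1 = (0.0000, 0.0000, -3.0000, 1.0000).
‖u_2‖ = 3.1623, so q_2 = (0.0000, 0.0000, -0.9487, 0.3162).
Qᵀb = (-3.1305, 3.7947).
Back-substitute: x_2 = 3.7947/3.1623 = 1.2000.
x_1 = (-3.1305 − 2.2361·1.2000)/2.2361 = -2.6000.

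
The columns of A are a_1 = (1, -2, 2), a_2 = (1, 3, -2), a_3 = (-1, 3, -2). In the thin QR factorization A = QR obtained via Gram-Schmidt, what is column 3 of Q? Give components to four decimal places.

q_3 = (-0.2981, 0.5963, 0.7454)

a_1 = (1, -2, 2); ‖a_1‖ = 3.0000, so q_1 = (0.3333, -0.6667, 0.6667).
q_1·a_2 = 0.3333·1 + (-0.6667)·3 + 0.6667·(-2) = -3.0000.
u_2 = a_2 + 3.0000·q_1 = (2.0000, 1.0000, 0.0000).
‖u_2‖ = 2.2361, so q_2 = (0.8944, 0.4472, 0.0000).
q_1·a_3 = 0.3333·(-1) + (-0.6667)·3 + 0.6667·(-2) = -3.6667; q_2·a_3 = 0.8944·(-1) + 0.4472·3 + 0.0000·(-2) = 0.4472.
u_3 = a_3 + 3.6667·q_1 − 0.4472·q_2 = (-0.1778, 0.3556, 0.4444).
‖u_3‖ = 0.5963, so q_3 = (-0.2981, 0.5963, 0.7454).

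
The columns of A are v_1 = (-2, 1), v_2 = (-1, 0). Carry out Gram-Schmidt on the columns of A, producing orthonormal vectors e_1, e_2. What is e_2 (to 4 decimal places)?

v_1 = (-2, 1); ‖v_1‖ = 2.2361, so e_1 = (-0.8944, 0.4472).
e_1·v_2 = (-0.8944)·(-1) + 0.4472·0 = 0.8944.
u_2 = v_2 − 0.8944·e_1 = (-0.2000, -0.4000).
‖u_2‖ = 0.4472, so e_2 = (-0.4472, -0.8944).

e_2 = (-0.4472, -0.8944)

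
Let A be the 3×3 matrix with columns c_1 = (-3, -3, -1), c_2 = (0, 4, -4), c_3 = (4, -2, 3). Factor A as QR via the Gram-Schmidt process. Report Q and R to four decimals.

q_1 = c_1/‖c_1‖ = (-3, -3, -1)/4.3589 = (-0.6882, -0.6882, -0.2294).
r_{12} = q_1·c_2 = -1.8353.
u_2 = c_2 + 1.8353·q_1 = (-1.2632, 2.7368, -4.4211).
‖u_2‖ = 5.3508, so q_2 = (-0.2361, 0.5115, -0.8262).
r_{13} = q_1·c_3 = -2.0647; r_{23} = q_2·c_3 = -4.4459.
u_3 = c_3 + 2.0647·q_1 + 4.4459·q_2 = (1.5294, -1.1471, -1.1471).
‖u_3‖ = 2.2295, so q_3 = (0.6860, -0.5145, -0.5145).

Q = [[-0.6882, -0.2361, 0.6860], [-0.6882, 0.5115, -0.5145], [-0.2294, -0.8262, -0.5145]], R = [[4.3589, -1.8353, -2.0647], [0.0000, 5.3508, -4.4459], [0.0000, 0.0000, 2.2295]]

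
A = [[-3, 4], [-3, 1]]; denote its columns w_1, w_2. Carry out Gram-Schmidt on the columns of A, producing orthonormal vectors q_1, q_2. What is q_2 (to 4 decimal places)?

w_1 = (-3, -3); ‖w_1‖ = 4.2426, so q_1 = (-0.7071, -0.7071).
q_1·w_2 = (-0.7071)·4 + (-0.7071)·1 = -3.5355.
u_2 = w_2 + 3.5355·q_1 = (1.5000, -1.5000).
‖u_2‖ = 2.1213, so q_2 = (0.7071, -0.7071).

q_2 = (0.7071, -0.7071)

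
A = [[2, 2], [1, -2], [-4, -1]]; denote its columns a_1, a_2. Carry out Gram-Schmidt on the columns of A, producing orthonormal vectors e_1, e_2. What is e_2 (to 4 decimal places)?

e_2 = (0.5293, -0.8468, 0.0529)

a_1 = (2, 1, -4); ‖a_1‖ = 4.5826, so e_1 = (0.4364, 0.2182, -0.8729).
e_1·a_2 = 0.4364·2 + 0.2182·(-2) + (-0.8729)·(-1) = 1.3093.
u_2 = a_2 − 1.3093·e_1 = (1.4286, -2.2857, 0.1429).
‖u_2‖ = 2.6992, so e_2 = (0.5293, -0.8468, 0.0529).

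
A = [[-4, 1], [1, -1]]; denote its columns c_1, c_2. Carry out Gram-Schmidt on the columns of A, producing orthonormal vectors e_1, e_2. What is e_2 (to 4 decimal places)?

e_2 = (-0.2425, -0.9701)

c_1 = (-4, 1); ‖c_1‖ = 4.1231, so e_1 = (-0.9701, 0.2425).
e_1·c_2 = (-0.9701)·1 + 0.2425·(-1) = -1.2127.
u_2 = c_2 + 1.2127·e_1 = (-0.1765, -0.7059).
‖u_2‖ = 0.7276, so e_2 = (-0.2425, -0.9701).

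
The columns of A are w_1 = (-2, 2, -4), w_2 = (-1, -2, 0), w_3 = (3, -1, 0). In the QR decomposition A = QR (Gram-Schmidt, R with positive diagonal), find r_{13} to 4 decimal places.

r_{13} = -1.6330

q_1 = w_1/‖w_1‖ = (-2, 2, -4)/4.8990 = (-0.4082, 0.4082, -0.8165).
r_{13} = q_1·w_3 = -1.6330.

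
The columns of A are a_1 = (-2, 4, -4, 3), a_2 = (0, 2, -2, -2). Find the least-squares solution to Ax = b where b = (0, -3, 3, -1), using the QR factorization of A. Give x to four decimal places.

x = (-0.5091, -0.4091)

e_1 = a_1/‖a_1‖ = (-2, 4, -4, 3)/6.7082 = (-0.2981, 0.5963, -0.5963, 0.4472).
r_{12} = e_1·a_2 = 1.4907.
u_2 = a_2 − 1.4907·e_1 = (0.4444, 1.1111, -1.1111, -2.6667).
‖u_2‖ = 3.1269, so e_2 = (0.1421, 0.3553, -0.3553, -0.8528).
Qᵀb = (-4.0249, -1.2792).
Back-substitute: x_2 = -1.2792/3.1269 = -0.4091.
x_1 = (-4.0249 − 1.4907·(-0.4091))/6.7082 = -0.5091.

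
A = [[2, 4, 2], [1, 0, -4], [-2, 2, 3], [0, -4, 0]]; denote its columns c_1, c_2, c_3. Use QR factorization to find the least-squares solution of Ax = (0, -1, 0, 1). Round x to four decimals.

q_1 = c_1/‖c_1‖ = (2, 1, -2, 0)/3.0000 = (0.6667, 0.3333, -0.6667, 0.0000).
r_{12} = q_1·c_2 = 1.3333.
u_2 = c_2 − 1.3333·q_1 = (3.1111, -0.4444, 2.8889, -4.0000).
‖u_2‖ = 5.8500, so q_2 = (0.5318, -0.0760, 0.4938, -0.6838).
r_{13} = q_1·c_3 = -2.0000; r_{23} = q_2·c_3 = 2.8490.
u_3 = c_3 + 2.0000·q_1 − 2.8490·q_2 = (1.8182, -3.1169, 0.2597, 1.9481).
‖u_3‖ = 4.1089, so q_3 = (0.4425, -0.7586, 0.0632, 0.4741).
Qᵀb = (-0.3333, -0.6078, 1.2327).
Back-substitute: x_3 = 1.2327/4.1089 = 0.3000.
x_2 = (-0.6078 − 2.8490·0.3000)/5.8500 = -0.2500.
x_1 = (-0.3333 − 1.3333·(-0.2500) + 2.0000·0.3000)/3.0000 = 0.2000.

x = (0.2000, -0.2500, 0.3000)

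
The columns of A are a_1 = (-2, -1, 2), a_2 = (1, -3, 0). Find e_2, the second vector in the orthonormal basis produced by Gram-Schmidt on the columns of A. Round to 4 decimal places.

e_2 = (0.3887, -0.9187, -0.0707)

e_1 = a_1/‖a_1‖ = (-2, -1, 2)/3.0000 = (-0.6667, -0.3333, 0.6667).
r_{12} = e_1·a_2 = 0.3333.
u_2 = a_2 − 0.3333·e_1 = (1.2222, -2.8889, -0.2222).
‖u_2‖ = 3.1447, so e_2 = (0.3887, -0.9187, -0.0707).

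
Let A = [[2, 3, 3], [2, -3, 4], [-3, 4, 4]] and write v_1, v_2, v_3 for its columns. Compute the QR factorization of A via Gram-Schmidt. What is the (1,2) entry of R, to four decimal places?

v_1 = (2, 2, -3); ‖v_1‖ = 4.1231, so q_1 = (0.4851, 0.4851, -0.7276).
r_{12} = q_1·v_2 = -2.9104.

r_{12} = -2.9104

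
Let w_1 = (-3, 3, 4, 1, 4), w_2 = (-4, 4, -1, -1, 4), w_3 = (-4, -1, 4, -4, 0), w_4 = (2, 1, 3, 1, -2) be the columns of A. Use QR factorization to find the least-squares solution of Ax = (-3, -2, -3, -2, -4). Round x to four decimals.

w_1 = (-3, 3, 4, 1, 4); ‖w_1‖ = 7.1414, so q_1 = (-0.4201, 0.4201, 0.5601, 0.1400, 0.5601).
q_1·w_2 = (-0.4201)·(-4) + 0.4201·4 + 0.5601·(-1) + 0.1400·(-1) + 0.5601·4 = 4.9010.
u_2 = w_2 − 4.9010·q_1 = (-1.9412, 1.9412, -3.7451, -1.6863, 1.2549).
‖u_2‖ = 5.0971, so q_2 = (-0.3808, 0.3808, -0.7348, -0.3308, 0.2462).
q_1·w_3 = (-0.4201)·(-4) + 0.4201·(-1) + 0.5601·4 + 0.1400·(-4) + 0.5601·0 = 2.9406; q_2·w_3 = (-0.3808)·(-4) + 0.3808·(-1) + (-0.7348)·4 + (-0.3308)·(-4) + 0.2462·0 = -0.4732.
u_3 = w_3 − 2.9406·q_1 + 0.4732·q_2 = (-2.9449, -2.0551, 2.0053, -4.5683, -1.5306).
‖u_3‖ = 6.3347, so q_3 = (-0.4649, -0.3244, 0.3166, -0.7211, -0.2416).
q_1·w_4 = (-0.4201)·2 + 0.4201·1 + 0.5601·3 + 0.1400·1 + 0.5601·(-2) = 0.2801; q_2·w_4 = (-0.3808)·2 + 0.3808·1 + (-0.7348)·3 + (-0.3308)·1 + 0.2462·(-2) = -3.4083; q_3·w_4 = (-0.4649)·2 + (-0.3244)·1 + 0.3166·3 + (-0.7211)·1 + (-0.2416)·(-2) = -0.5424.
u_4 = w_4 − 0.2801·q_1 + 3.4083·q_2 + 0.5424·q_3 = (0.5675, 2.0044, 0.5106, -0.5580, -1.4488).
‖u_4‖ = 2.6478, so q_4 = (0.2143, 0.7570, 0.1928, -0.2107, -0.5472).
Qᵀb = (-3.7808, 2.2620, 3.5026, -0.1253).
Back-substitute: x_4 = -0.1253/2.6478 = -0.0473.
x_3 = (3.5026 + 0.5424·(-0.0473))/6.3347 = 0.5489.
x_2 = (2.2620 + 0.4732·0.5489 + 3.4083·(-0.0473))/5.0971 = 0.4631.
x_1 = (-3.7808 − 4.9010·0.4631 − 2.9406·0.5489 − 0.2801·(-0.0473))/7.1414 = -1.0714.

x = (-1.0714, 0.4631, 0.5489, -0.0473)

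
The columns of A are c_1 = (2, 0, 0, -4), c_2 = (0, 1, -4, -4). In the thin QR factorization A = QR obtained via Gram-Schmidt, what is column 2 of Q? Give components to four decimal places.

c_1 = (2, 0, 0, -4); ‖c_1‖ = 4.4721, so e_1 = (0.4472, 0.0000, 0.0000, -0.8944).
e_1·c_2 = 0.4472·0 + 0.0000·1 + 0.0000·(-4) + (-0.8944)·(-4) = 3.5777.
u_2 = c_2 − 3.5777·e_1 = (-1.6000, 1.0000, -4.0000, -0.8000).
‖u_2‖ = 4.4944, so e_2 = (-0.3560, 0.2225, -0.8900, -0.1780).

e_2 = (-0.3560, 0.2225, -0.8900, -0.1780)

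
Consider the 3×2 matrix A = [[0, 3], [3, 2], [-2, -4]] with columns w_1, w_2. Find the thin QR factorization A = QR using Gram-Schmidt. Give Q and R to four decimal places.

Q = [[0.0000, 0.8040], [0.8321, -0.3298], [-0.5547, -0.4948]], R = [[3.6056, 3.8829], [0.0000, 3.7314]]

e_1 = w_1/‖w_1‖ = (0, 3, -2)/3.6056 = (0.0000, 0.8321, -0.5547).
r_{12} = e_1·w_2 = 3.8829.
u_2 = w_2 − 3.8829·e_1 = (3.0000, -1.2308, -1.8462).
‖u_2‖ = 3.7314, so e_2 = (0.8040, -0.3298, -0.4948).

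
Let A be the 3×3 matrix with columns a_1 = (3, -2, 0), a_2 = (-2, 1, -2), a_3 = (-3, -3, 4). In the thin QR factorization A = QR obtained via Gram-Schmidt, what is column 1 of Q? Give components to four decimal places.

e_1 = (0.8321, -0.5547, 0.0000)

a_1 = (3, -2, 0); ‖a_1‖ = 3.6056, so e_1 = (0.8321, -0.5547, 0.0000).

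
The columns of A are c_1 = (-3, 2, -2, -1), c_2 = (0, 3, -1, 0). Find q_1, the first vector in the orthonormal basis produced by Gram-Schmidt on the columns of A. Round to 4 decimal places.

q_1 = c_1/‖c_1‖ = (-3, 2, -2, -1)/4.2426 = (-0.7071, 0.4714, -0.4714, -0.2357).

q_1 = (-0.7071, 0.4714, -0.4714, -0.2357)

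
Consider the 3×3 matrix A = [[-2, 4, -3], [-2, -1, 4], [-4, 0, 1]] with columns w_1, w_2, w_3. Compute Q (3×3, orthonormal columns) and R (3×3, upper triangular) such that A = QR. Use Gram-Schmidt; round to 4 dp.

e_1 = w_1/‖w_1‖ = (-2, -2, -4)/4.8990 = (-0.4082, -0.4082, -0.8165).
r_{12} = e_1·w_2 = -1.2247.
u_2 = w_2 + 1.2247·e_1 = (3.5000, -1.5000, -1.0000).
‖u_2‖ = 3.9370, so e_2 = (0.8890, -0.3810, -0.2540).
r_{13} = e_1·w_3 = -1.2247; r_{23} = e_2·w_3 = -4.4450.
u_3 = w_3 + 1.2247·e_1 + 4.4450·e_2 = (0.4516, 1.8065, -1.1290).
‖u_3‖ = 2.1776, so e_3 = (0.2074, 0.8296, -0.5185).

Q = [[-0.4082, 0.8890, 0.2074], [-0.4082, -0.3810, 0.8296], [-0.8165, -0.2540, -0.5185]], R = [[4.8990, -1.2247, -1.2247], [0.0000, 3.9370, -4.4450], [0.0000, 0.0000, 2.1776]]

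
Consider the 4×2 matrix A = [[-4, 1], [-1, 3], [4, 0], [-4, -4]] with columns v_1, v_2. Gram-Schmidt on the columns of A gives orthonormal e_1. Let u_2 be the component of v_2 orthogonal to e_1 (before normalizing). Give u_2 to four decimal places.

u_2 = (1.7347, 3.1837, -0.7347, -3.2653)

v_1 = (-4, -1, 4, -4); ‖v_1‖ = 7.0000, so e_1 = (-0.5714, -0.1429, 0.5714, -0.5714).
e_1·v_2 = (-0.5714)·1 + (-0.1429)·3 + 0.5714·0 + (-0.5714)·(-4) = 1.2857.
u_2 = v_2 − 1.2857·e_1 = (1.7347, 3.1837, -0.7347, -3.2653).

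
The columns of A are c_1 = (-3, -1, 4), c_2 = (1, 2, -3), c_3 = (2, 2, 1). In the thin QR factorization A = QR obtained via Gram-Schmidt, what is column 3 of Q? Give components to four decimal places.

q_1 = c_1/‖c_1‖ = (-3, -1, 4)/5.0990 = (-0.5883, -0.1961, 0.7845).
r_{12} = q_1·c_2 = -3.3340.
u_2 = c_2 + 3.3340·q_1 = (-0.9615, 1.3462, -0.3846).
‖u_2‖ = 1.6984, so q_2 = (-0.5661, 0.7926, -0.2265).
r_{13} = q_1·c_3 = -0.7845; r_{23} = q_2·c_3 = 0.2265.
u_3 = c_3 + 0.7845·q_1 − 0.2265·q_2 = (1.6667, 1.6667, 1.6667).
‖u_3‖ = 2.8868, so q_3 = (0.5774, 0.5774, 0.5774).

q_3 = (0.5774, 0.5774, 0.5774)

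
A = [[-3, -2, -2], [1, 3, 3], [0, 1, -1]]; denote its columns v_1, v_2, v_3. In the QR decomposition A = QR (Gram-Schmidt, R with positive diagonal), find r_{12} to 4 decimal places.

v_1 = (-3, 1, 0); ‖v_1‖ = 3.1623, so q_1 = (-0.9487, 0.3162, 0.0000).
r_{12} = q_1·v_2 = 2.8460.

r_{12} = 2.8460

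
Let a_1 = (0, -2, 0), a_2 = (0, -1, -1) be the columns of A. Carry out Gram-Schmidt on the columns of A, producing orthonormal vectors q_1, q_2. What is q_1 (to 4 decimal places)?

q_1 = (0.0000, -1.0000, 0.0000)

q_1 = a_1/‖a_1‖ = (0, -2, 0)/2.0000 = (0.0000, -1.0000, 0.0000).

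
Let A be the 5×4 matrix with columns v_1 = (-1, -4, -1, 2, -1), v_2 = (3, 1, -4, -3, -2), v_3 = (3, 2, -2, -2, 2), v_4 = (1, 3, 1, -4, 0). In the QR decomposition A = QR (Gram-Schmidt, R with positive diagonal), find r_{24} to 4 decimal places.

v_1 = (-1, -4, -1, 2, -1); ‖v_1‖ = 4.7958, so q_1 = (-0.2085, -0.8341, -0.2085, 0.4170, -0.2085).
q_1·v_2 = (-0.2085)·3 + (-0.8341)·1 + (-0.2085)·(-4) + 0.4170·(-3) + (-0.2085)·(-2) = -1.4596.
u_2 = v_2 + 1.4596·q_1 = (2.6957, -0.2174, -4.3043, -2.3913, -2.3043).
‖u_2‖ = 6.0720, so q_2 = (0.4439, -0.0358, -0.7089, -0.3938, -0.3795).
r_{24} = q_2·v_4 = 1.2029.

r_{24} = 1.2029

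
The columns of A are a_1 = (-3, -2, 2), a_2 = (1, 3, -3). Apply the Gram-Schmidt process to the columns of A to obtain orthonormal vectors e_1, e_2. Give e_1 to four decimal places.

e_1 = (-0.7276, -0.4851, 0.4851)

a_1 = (-3, -2, 2); ‖a_1‖ = 4.1231, so e_1 = (-0.7276, -0.4851, 0.4851).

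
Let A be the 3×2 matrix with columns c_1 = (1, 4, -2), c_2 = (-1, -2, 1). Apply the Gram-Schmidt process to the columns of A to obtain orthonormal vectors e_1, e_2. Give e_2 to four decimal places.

e_2 = (-0.9759, 0.1952, -0.0976)

c_1 = (1, 4, -2); ‖c_1‖ = 4.5826, so e_1 = (0.2182, 0.8729, -0.4364).
e_1·c_2 = 0.2182·(-1) + 0.8729·(-2) + (-0.4364)·1 = -2.4004.
u_2 = c_2 + 2.4004·e_1 = (-0.4762, 0.0952, -0.0476).
‖u_2‖ = 0.4880, so e_2 = (-0.9759, 0.1952, -0.0976).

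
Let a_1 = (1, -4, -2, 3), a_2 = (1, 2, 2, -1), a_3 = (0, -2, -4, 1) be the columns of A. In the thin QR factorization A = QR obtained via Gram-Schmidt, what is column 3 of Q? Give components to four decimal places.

a_1 = (1, -4, -2, 3); ‖a_1‖ = 5.4772, so q_1 = (0.1826, -0.7303, -0.3651, 0.5477).
q_1·a_2 = 0.1826·1 + (-0.7303)·2 + (-0.3651)·2 + 0.5477·(-1) = -2.5560.
u_2 = a_2 + 2.5560·q_1 = (1.4667, 0.1333, 1.0667, 0.4000).
‖u_2‖ = 1.8619, so q_2 = (0.7877, 0.0716, 0.5729, 0.2148).
q_1·a_3 = 0.1826·0 + (-0.7303)·(-2) + (-0.3651)·(-4) + 0.5477·1 = 3.4689; q_2·a_3 = 0.7877·0 + 0.0716·(-2) + 0.5729·(-4) + 0.2148·1 = -2.2200.
u_3 = a_3 − 3.4689·q_1 + 2.2200·q_2 = (1.1154, 0.6923, -1.4615, -0.4231).
‖u_3‖ = 2.0096, so q_3 = (0.5550, 0.3445, -0.7273, -0.2105).

q_3 = (0.5550, 0.3445, -0.7273, -0.2105)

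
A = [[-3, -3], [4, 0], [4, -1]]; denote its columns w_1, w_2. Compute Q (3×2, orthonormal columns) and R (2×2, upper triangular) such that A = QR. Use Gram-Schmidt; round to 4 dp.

Q = [[-0.4685, -0.8596], [0.6247, -0.1592], [0.6247, -0.4855]], R = [[6.4031, 0.7809], [0.0000, 3.0644]]

e_1 = w_1/‖w_1‖ = (-3, 4, 4)/6.4031 = (-0.4685, 0.6247, 0.6247).
r_{12} = e_1·w_2 = 0.7809.
u_2 = w_2 − 0.7809·e_1 = (-2.6341, -0.4878, -1.4878).
‖u_2‖ = 3.0644, so e_2 = (-0.8596, -0.1592, -0.4855).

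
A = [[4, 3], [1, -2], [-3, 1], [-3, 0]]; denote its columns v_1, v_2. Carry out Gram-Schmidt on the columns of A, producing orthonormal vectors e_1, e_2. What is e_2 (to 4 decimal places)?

e_2 = (0.6198, -0.6198, 0.4507, 0.1690)

v_1 = (4, 1, -3, -3); ‖v_1‖ = 5.9161, so e_1 = (0.6761, 0.1690, -0.5071, -0.5071).
e_1·v_2 = 0.6761·3 + 0.1690·(-2) + (-0.5071)·1 + (-0.5071)·0 = 1.1832.
u_2 = v_2 − 1.1832·e_1 = (2.2000, -2.2000, 1.6000, 0.6000).
‖u_2‖ = 3.5496, so e_2 = (0.6198, -0.6198, 0.4507, 0.1690).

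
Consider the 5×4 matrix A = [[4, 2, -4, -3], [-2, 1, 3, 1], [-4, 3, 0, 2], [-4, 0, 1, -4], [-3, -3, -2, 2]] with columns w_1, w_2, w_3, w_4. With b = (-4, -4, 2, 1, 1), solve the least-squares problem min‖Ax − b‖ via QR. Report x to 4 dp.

x = (-0.3945, -0.2992, -0.1880, 0.1496)

e_1 = w_1/‖w_1‖ = (4, -2, -4, -4, -3)/7.8102 = (0.5121, -0.2561, -0.5121, -0.5121, -0.3841).
r_{12} = e_1·w_2 = 0.3841.
u_2 = w_2 − 0.3841·e_1 = (1.8033, 1.0984, 3.1967, 0.1967, -2.8525).
‖u_2‖ = 4.7804, so e_2 = (0.3772, 0.2298, 0.6687, 0.0412, -0.5967).
r_{13} = e_1·w_3 = -2.5607; r_{23} = e_2·w_3 = 0.4149.
u_3 = w_3 + 2.5607·e_1 − 0.4149·e_2 = (-2.8451, 2.2489, -1.5890, -0.3286, -2.7360).
‖u_3‖ = 4.8239, so e_3 = (-0.5898, 0.4662, -0.3294, -0.0681, -0.5672).
r_{14} = e_1·w_4 = -1.5364; r_{24} = e_2·w_4 = -0.9225; r_{34} = e_3·w_4 = 0.7148.
u_4 = w_4 + 1.5364·e_1 + 0.9225·e_2 − 0.7148·e_3 = (-1.4435, 0.4852, 2.0654, -4.7002, 1.2648).
‖u_4‖ = 5.5025, so e_4 = (-0.2623, 0.0882, 0.3754, -0.8542, 0.2299).
Qᵀb = (-2.9448, -1.6461, -0.7998, 0.8230).
Back-substitute: x_4 = 0.8230/5.5025 = 0.1496.
x_3 = (-0.7998 − 0.7148·0.1496)/4.8239 = -0.1880.
x_2 = (-1.6461 − 0.4149·(-0.1880) + 0.9225·0.1496)/4.7804 = -0.2992.
x_1 = (-2.9448 − 0.3841·(-0.2992) + 2.5607·(-0.1880) + 1.5364·0.1496)/7.8102 = -0.3945.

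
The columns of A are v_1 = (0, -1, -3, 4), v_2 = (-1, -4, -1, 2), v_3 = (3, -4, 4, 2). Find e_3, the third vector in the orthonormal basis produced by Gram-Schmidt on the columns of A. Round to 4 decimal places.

v_1 = (0, -1, -3, 4); ‖v_1‖ = 5.0990, so e_1 = (0.0000, -0.1961, -0.5883, 0.7845).
e_1·v_2 = 0.0000·(-1) + (-0.1961)·(-4) + (-0.5883)·(-1) + 0.7845·2 = 2.9417.
u_2 = v_2 − 2.9417·e_1 = (-1.0000, -3.4231, 0.7308, -0.3077).
‖u_2‖ = 3.6532, so e_2 = (-0.2737, -0.9370, 0.2000, -0.0842).
e_1·v_3 = 0.0000·3 + (-0.1961)·(-4) + (-0.5883)·4 + 0.7845·2 = 0.0000; e_2·v_3 = (-0.2737)·3 + (-0.9370)·(-4) + 0.2000·4 + (-0.0842)·2 = 3.5585.
u_3 = v_3 + 0.0000·e_1 − 3.5585·e_2 = (3.9741, -0.6657, 3.2882, 2.2997).
‖u_3‖ = 5.6866, so e_3 = (0.6988, -0.1171, 0.5782, 0.4044).

e_3 = (0.6988, -0.1171, 0.5782, 0.4044)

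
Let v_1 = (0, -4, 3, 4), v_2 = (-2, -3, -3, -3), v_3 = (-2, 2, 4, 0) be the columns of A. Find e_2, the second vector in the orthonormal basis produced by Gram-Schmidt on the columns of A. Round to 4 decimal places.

e_2 = (-0.3712, -0.7198, -0.4346, -0.3939)

v_1 = (0, -4, 3, 4); ‖v_1‖ = 6.4031, so e_1 = (0.0000, -0.6247, 0.4685, 0.6247).
e_1·v_2 = 0.0000·(-2) + (-0.6247)·(-3) + 0.4685·(-3) + 0.6247·(-3) = -1.4056.
u_2 = v_2 + 1.4056·e_1 = (-2.0000, -3.8780, -2.3415, -2.1220).
‖u_2‖ = 5.3874, so e_2 = (-0.3712, -0.7198, -0.4346, -0.3939).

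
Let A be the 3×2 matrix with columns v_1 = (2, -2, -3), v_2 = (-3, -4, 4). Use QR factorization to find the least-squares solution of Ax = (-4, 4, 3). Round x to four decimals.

x = (-1.5829, -0.1910)

v_1 = (2, -2, -3); ‖v_1‖ = 4.1231, so e_1 = (0.4851, -0.4851, -0.7276).
e_1·v_2 = 0.4851·(-3) + (-0.4851)·(-4) + (-0.7276)·4 = -2.4254.
u_2 = v_2 + 2.4254·e_1 = (-1.8235, -5.1765, 2.2353).
‖u_2‖ = 5.9260, so e_2 = (-0.3077, -0.8735, 0.3772).
Qᵀb = (-6.0634, -1.1316).
Back-substitute: x_2 = -1.1316/5.9260 = -0.1910.
x_1 = (-6.0634 + 2.4254·(-0.1910))/4.1231 = -1.5829.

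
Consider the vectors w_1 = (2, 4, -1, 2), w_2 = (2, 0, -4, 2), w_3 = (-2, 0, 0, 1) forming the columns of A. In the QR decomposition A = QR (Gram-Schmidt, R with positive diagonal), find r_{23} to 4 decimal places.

r_{23} = -0.2435

q_1 = w_1/‖w_1‖ = (2, 4, -1, 2)/5.0000 = (0.4000, 0.8000, -0.2000, 0.4000).
r_{12} = q_1·w_2 = 2.4000.
u_2 = w_2 − 2.4000·q_1 = (1.0400, -1.9200, -3.5200, 1.0400).
‖u_2‖ = 4.2708, so q_2 = (0.2435, -0.4496, -0.8242, 0.2435).
r_{23} = q_2·w_3 = -0.2435.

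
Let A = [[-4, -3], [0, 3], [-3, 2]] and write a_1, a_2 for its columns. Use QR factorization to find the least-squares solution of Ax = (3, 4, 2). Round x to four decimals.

x = (-0.8521, 0.5506)

q_1 = a_1/‖a_1‖ = (-4, 0, -3)/5.0000 = (-0.8000, 0.0000, -0.6000).
r_{12} = q_1·a_2 = 1.2000.
u_2 = a_2 − 1.2000·q_1 = (-2.0400, 3.0000, 2.7200).
‖u_2‖ = 4.5343, so q_2 = (-0.4499, 0.6616, 0.5999).
Qᵀb = (-3.6000, 2.4965).
Back-substitute: x_2 = 2.4965/4.5343 = 0.5506.
x_1 = (-3.6000 − 1.2000·0.5506)/5.0000 = -0.8521.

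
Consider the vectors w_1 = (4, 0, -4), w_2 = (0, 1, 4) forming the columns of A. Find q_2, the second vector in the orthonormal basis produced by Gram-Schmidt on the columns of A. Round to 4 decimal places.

w_1 = (4, 0, -4); ‖w_1‖ = 5.6569, so q_1 = (0.7071, 0.0000, -0.7071).
q_1·w_2 = 0.7071·0 + 0.0000·1 + (-0.7071)·4 = -2.8284.
u_2 = w_2 + 2.8284·q_1 = (2.0000, 1.0000, 2.0000).
‖u_2‖ = 3.0000, so q_2 = (0.6667, 0.3333, 0.6667).

q_2 = (0.6667, 0.3333, 0.6667)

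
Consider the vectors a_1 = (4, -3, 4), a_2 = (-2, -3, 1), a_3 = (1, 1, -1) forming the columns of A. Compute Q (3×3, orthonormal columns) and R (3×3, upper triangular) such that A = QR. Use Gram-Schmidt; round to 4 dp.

Q = [[0.6247, -0.6799, 0.3841], [-0.4685, -0.7199, -0.5121], [0.6247, 0.1400, -0.7682]], R = [[6.4031, 0.7809, -0.4685], [0.0000, 3.6593, -1.5397], [0.0000, 0.0000, 0.6402]]

q_1 = a_1/‖a_1‖ = (4, -3, 4)/6.4031 = (0.6247, -0.4685, 0.6247).
r_{12} = q_1·a_2 = 0.7809.
u_2 = a_2 − 0.7809·q_1 = (-2.4878, -2.6341, 0.5122).
‖u_2‖ = 3.6593, so q_2 = (-0.6799, -0.7199, 0.1400).
r_{13} = q_1·a_3 = -0.4685; r_{23} = q_2·a_3 = -1.5397.
u_3 = a_3 + 0.4685·q_1 + 1.5397·q_2 = (0.2459, -0.3279, -0.4918).
‖u_3‖ = 0.6402, so q_3 = (0.3841, -0.5121, -0.7682).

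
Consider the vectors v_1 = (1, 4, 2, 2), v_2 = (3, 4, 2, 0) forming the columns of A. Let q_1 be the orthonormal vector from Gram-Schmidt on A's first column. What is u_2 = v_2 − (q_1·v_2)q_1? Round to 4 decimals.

u_2 = (2.0800, 0.3200, 0.1600, -1.8400)

v_1 = (1, 4, 2, 2); ‖v_1‖ = 5.0000, so q_1 = (0.2000, 0.8000, 0.4000, 0.4000).
q_1·v_2 = 0.2000·3 + 0.8000·4 + 0.4000·2 + 0.4000·0 = 4.6000.
u_2 = v_2 − 4.6000·q_1 = (2.0800, 0.3200, 0.1600, -1.8400).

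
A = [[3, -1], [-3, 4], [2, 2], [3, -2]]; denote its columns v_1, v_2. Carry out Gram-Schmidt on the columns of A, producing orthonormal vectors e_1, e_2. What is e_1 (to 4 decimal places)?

e_1 = (0.5388, -0.5388, 0.3592, 0.5388)

v_1 = (3, -3, 2, 3); ‖v_1‖ = 5.5678, so e_1 = (0.5388, -0.5388, 0.3592, 0.5388).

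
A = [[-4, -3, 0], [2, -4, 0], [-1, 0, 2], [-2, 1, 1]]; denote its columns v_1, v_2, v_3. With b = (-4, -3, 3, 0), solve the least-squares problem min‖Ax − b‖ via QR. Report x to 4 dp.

q_1 = v_1/‖v_1‖ = (-4, 2, -1, -2)/5.0000 = (-0.8000, 0.4000, -0.2000, -0.4000).
r_{12} = q_1·v_2 = 0.4000.
u_2 = v_2 − 0.4000·q_1 = (-2.6800, -4.1600, 0.0800, 1.1600).
‖u_2‖ = 5.0833, so q_2 = (-0.5272, -0.8184, 0.0157, 0.2282).
r_{13} = q_1·v_3 = -0.8000; r_{23} = q_2·v_3 = 0.2597.
u_3 = v_3 + 0.8000·q_1 − 0.2597·q_2 = (-0.5031, 0.5325, 1.8359, 0.6207).
‖u_3‖ = 2.0719, so q_3 = (-0.2428, 0.2570, 0.8861, 0.2996).
Qᵀb = (1.4000, 4.6112, 2.8586).
Back-substitute: x_3 = 2.8586/2.0719 = 1.3797.
x_2 = (4.6112 − 0.2597·1.3797)/5.0833 = 0.8366.
x_1 = (1.4000 − 0.4000·0.8366 + 0.8000·1.3797)/5.0000 = 0.4338.

x = (0.4338, 0.8366, 1.3797)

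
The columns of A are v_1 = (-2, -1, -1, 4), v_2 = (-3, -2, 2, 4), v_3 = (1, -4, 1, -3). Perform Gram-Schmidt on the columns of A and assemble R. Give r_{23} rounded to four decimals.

r_{23} = 1.8091

v_1 = (-2, -1, -1, 4); ‖v_1‖ = 4.6904, so e_1 = (-0.4264, -0.2132, -0.2132, 0.8528).
e_1·v_2 = (-0.4264)·(-3) + (-0.2132)·(-2) + (-0.2132)·2 + 0.8528·4 = 4.6904.
u_2 = v_2 − 4.6904·e_1 = (-1.0000, -1.0000, 3.0000, 0.0000).
‖u_2‖ = 3.3166, so e_2 = (-0.3015, -0.3015, 0.9045, 0.0000).
r_{23} = e_2·v_3 = 1.8091.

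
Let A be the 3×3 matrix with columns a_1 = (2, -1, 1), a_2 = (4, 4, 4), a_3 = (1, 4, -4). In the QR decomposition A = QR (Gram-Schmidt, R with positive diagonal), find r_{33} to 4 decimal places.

r_{33} = 4.8107

a_1 = (2, -1, 1); ‖a_1‖ = 2.4495, so e_1 = (0.8165, -0.4082, 0.4082).
e_1·a_2 = 0.8165·4 + (-0.4082)·4 + 0.4082·4 = 3.2660.
u_2 = a_2 − 3.2660·e_1 = (1.3333, 5.3333, 2.6667).
‖u_2‖ = 6.1101, so e_2 = (0.2182, 0.8729, 0.4364).
e_1·a_3 = 0.8165·1 + (-0.4082)·4 + 0.4082·(-4) = -2.4495; e_2·a_3 = 0.2182·1 + 0.8729·4 + 0.4364·(-4) = 1.9640.
u_3 = a_3 + 2.4495·e_1 − 1.9640·e_2 = (2.5714, 1.2857, -3.8571).
r_{33} = ‖u_3‖ = 4.8107.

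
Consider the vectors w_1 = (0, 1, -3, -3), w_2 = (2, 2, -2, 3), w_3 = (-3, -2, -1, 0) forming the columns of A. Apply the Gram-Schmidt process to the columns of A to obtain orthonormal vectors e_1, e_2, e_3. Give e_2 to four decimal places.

w_1 = (0, 1, -3, -3); ‖w_1‖ = 4.3589, so e_1 = (0.0000, 0.2294, -0.6882, -0.6882).
e_1·w_2 = 0.0000·2 + 0.2294·2 + (-0.6882)·(-2) + (-0.6882)·3 = -0.2294.
u_2 = w_2 + 0.2294·e_1 = (2.0000, 2.0526, -2.1579, 2.8421).
‖u_2‖ = 4.5768, so e_2 = (0.4370, 0.4485, -0.4715, 0.6210).

e_2 = (0.4370, 0.4485, -0.4715, 0.6210)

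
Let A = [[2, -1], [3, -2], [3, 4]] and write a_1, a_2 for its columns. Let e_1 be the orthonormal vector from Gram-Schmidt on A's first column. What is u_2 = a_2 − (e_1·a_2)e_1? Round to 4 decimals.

a_1 = (2, 3, 3); ‖a_1‖ = 4.6904, so e_1 = (0.4264, 0.6396, 0.6396).
e_1·a_2 = 0.4264·(-1) + 0.6396·(-2) + 0.6396·4 = 0.8528.
u_2 = a_2 − 0.8528·e_1 = (-1.3636, -2.5455, 3.4545).

u_2 = (-1.3636, -2.5455, 3.4545)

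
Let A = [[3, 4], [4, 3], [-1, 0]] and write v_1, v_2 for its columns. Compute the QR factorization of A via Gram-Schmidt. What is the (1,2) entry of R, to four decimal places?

q_1 = v_1/‖v_1‖ = (3, 4, -1)/5.0990 = (0.5883, 0.7845, -0.1961).
r_{12} = q_1·v_2 = 4.7068.

r_{12} = 4.7068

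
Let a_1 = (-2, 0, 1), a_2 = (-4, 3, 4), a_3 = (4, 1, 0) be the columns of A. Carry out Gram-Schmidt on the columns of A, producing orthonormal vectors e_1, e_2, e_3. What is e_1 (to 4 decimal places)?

e_1 = (-0.8944, 0.0000, 0.4472)

e_1 = a_1/‖a_1‖ = (-2, 0, 1)/2.2361 = (-0.8944, 0.0000, 0.4472).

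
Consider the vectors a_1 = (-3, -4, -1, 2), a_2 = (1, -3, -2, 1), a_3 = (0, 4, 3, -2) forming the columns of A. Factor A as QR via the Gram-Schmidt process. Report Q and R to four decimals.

Q = [[-0.5477, 0.7515, 0.2080], [-0.7303, -0.4139, -0.5382], [-0.1826, -0.5119, 0.7055], [0.3651, 0.0436, -0.4115]], R = [[5.4772, 2.3735, -4.1992], [0.0000, 3.0605, -3.2783], [0.0000, 0.0000, 0.7869]]

e_1 = a_1/‖a_1‖ = (-3, -4, -1, 2)/5.4772 = (-0.5477, -0.7303, -0.1826, 0.3651).
r_{12} = e_1·a_2 = 2.3735.
u_2 = a_2 − 2.3735·e_1 = (2.3000, -1.2667, -1.5667, 0.1333).
‖u_2‖ = 3.0605, so e_2 = (0.7515, -0.4139, -0.5119, 0.0436).
r_{13} = e_1·a_3 = -4.1992; r_{23} = e_2·a_3 = -3.2783.
u_3 = a_3 + 4.1992·e_1 + 3.2783·e_2 = (0.1637, -0.4235, 0.5552, -0.3238).
‖u_3‖ = 0.7869, so e_3 = (0.2080, -0.5382, 0.7055, -0.4115).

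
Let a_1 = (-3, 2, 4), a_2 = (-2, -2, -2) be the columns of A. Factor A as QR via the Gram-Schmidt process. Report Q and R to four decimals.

a_1 = (-3, 2, 4); ‖a_1‖ = 5.3852, so e_1 = (-0.5571, 0.3714, 0.7428).
e_1·a_2 = (-0.5571)·(-2) + 0.3714·(-2) + 0.7428·(-2) = -1.1142.
u_2 = a_2 + 1.1142·e_1 = (-2.6207, -1.5862, -1.1724).
‖u_2‖ = 3.2800, so e_2 = (-0.7990, -0.4836, -0.3574).

Q = [[-0.5571, -0.7990], [0.3714, -0.4836], [0.7428, -0.3574]], R = [[5.3852, -1.1142], [0.0000, 3.2800]]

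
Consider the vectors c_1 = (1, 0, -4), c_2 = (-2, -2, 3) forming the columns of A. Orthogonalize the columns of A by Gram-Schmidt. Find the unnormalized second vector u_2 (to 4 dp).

c_1 = (1, 0, -4); ‖c_1‖ = 4.1231, so q_1 = (0.2425, 0.0000, -0.9701).
q_1·c_2 = 0.2425·(-2) + 0.0000·(-2) + (-0.9701)·3 = -3.3955.
u_2 = c_2 + 3.3955·q_1 = (-1.1765, -2.0000, -0.2941).

u_2 = (-1.1765, -2.0000, -0.2941)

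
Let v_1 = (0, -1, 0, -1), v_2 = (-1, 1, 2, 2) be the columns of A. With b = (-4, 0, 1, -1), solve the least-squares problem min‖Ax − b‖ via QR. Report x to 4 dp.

x = (2.0000, 1.0000)

e_1 = v_1/‖v_1‖ = (0, -1, 0, -1)/1.4142 = (0.0000, -0.7071, 0.0000, -0.7071).
r_{12} = e_1·v_2 = -2.1213.
u_2 = v_2 + 2.1213·e_1 = (-1.0000, -0.5000, 2.0000, 0.5000).
‖u_2‖ = 2.3452, so e_2 = (-0.4264, -0.2132, 0.8528, 0.2132).
Qᵀb = (0.7071, 2.3452).
Back-substitute: x_2 = 2.3452/2.3452 = 1.0000.
x_1 = (0.7071 + 2.1213·1.0000)/1.4142 = 2.0000.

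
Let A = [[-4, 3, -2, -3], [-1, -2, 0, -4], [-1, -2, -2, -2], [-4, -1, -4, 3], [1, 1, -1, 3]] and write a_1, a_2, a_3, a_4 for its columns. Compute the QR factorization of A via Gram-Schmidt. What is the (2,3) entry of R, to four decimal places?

a_1 = (-4, -1, -1, -4, 1); ‖a_1‖ = 5.9161, so e_1 = (-0.6761, -0.1690, -0.1690, -0.6761, 0.1690).
e_1·a_2 = (-0.6761)·3 + (-0.1690)·(-2) + (-0.1690)·(-2) + (-0.6761)·(-1) + 0.1690·1 = -0.5071.
u_2 = a_2 + 0.5071·e_1 = (2.6571, -2.0857, -2.0857, -1.3429, 1.0857).
‖u_2‖ = 4.3293, so e_2 = (0.6138, -0.4818, -0.4818, -0.3102, 0.2508).
r_{23} = e_2·a_3 = 0.7260.

r_{23} = 0.7260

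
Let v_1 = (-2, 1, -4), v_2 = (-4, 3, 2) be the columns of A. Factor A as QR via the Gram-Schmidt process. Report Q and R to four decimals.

Q = [[-0.4364, -0.6949], [0.2182, 0.5345], [-0.8729, 0.4811]], R = [[4.5826, 0.6547], [0.0000, 5.3452]]

e_1 = v_1/‖v_1‖ = (-2, 1, -4)/4.5826 = (-0.4364, 0.2182, -0.8729).
r_{12} = e_1·v_2 = 0.6547.
u_2 = v_2 − 0.6547·e_1 = (-3.7143, 2.8571, 2.5714).
‖u_2‖ = 5.3452, so e_2 = (-0.6949, 0.5345, 0.4811).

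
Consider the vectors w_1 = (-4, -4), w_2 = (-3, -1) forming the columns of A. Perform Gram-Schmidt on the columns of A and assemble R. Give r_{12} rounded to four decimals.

q_1 = w_1/‖w_1‖ = (-4, -4)/5.6569 = (-0.7071, -0.7071).
r_{12} = q_1·w_2 = 2.8284.

r_{12} = 2.8284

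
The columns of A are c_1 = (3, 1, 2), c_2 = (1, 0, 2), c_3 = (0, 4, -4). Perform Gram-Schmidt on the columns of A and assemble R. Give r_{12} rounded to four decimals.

c_1 = (3, 1, 2); ‖c_1‖ = 3.7417, so e_1 = (0.8018, 0.2673, 0.5345).
r_{12} = e_1·c_2 = 1.8708.

r_{12} = 1.8708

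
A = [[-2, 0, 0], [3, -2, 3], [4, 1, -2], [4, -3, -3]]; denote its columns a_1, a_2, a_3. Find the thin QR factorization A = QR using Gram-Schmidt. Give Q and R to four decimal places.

q_1 = a_1/‖a_1‖ = (-2, 3, 4, 4)/6.7082 = (-0.2981, 0.4472, 0.5963, 0.5963).
r_{12} = q_1·a_2 = -2.0870.
u_2 = a_2 + 2.0870·q_1 = (-0.6222, -1.0667, 2.2444, -1.7556).
‖u_2‖ = 3.1056, so q_2 = (-0.2004, -0.3435, 0.7227, -0.5653).
r_{13} = q_1·a_3 = -1.6398; r_{23} = q_2·a_3 = -0.7800.
u_3 = a_3 + 1.6398·q_1 + 0.7800·q_2 = (-0.6452, 3.4654, -0.4585, -2.4631).
‖u_3‖ = 4.3247, so q_3 = (-0.1492, 0.8013, -0.1060, -0.5696).

Q = [[-0.2981, -0.2004, -0.1492], [0.4472, -0.3435, 0.8013], [0.5963, 0.7227, -0.1060], [0.5963, -0.5653, -0.5696]], R = [[6.7082, -2.0870, -1.6398], [0.0000, 3.1056, -0.7800], [0.0000, 0.0000, 4.3247]]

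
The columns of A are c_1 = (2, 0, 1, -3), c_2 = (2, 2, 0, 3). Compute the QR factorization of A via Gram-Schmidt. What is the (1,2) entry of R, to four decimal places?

c_1 = (2, 0, 1, -3); ‖c_1‖ = 3.7417, so e_1 = (0.5345, 0.0000, 0.2673, -0.8018).
r_{12} = e_1·c_2 = -1.3363.

r_{12} = -1.3363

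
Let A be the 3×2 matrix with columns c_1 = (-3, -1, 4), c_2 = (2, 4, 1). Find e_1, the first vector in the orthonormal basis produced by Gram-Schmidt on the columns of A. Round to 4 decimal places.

c_1 = (-3, -1, 4); ‖c_1‖ = 5.0990, so e_1 = (-0.5883, -0.1961, 0.7845).

e_1 = (-0.5883, -0.1961, 0.7845)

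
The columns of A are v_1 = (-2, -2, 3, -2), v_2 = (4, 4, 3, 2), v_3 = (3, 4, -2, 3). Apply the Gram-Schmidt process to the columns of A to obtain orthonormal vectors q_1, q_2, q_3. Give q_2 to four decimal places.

v_1 = (-2, -2, 3, -2); ‖v_1‖ = 4.5826, so q_1 = (-0.4364, -0.4364, 0.6547, -0.4364).
q_1·v_2 = (-0.4364)·4 + (-0.4364)·4 + 0.6547·3 + (-0.4364)·2 = -2.4004.
u_2 = v_2 + 2.4004·q_1 = (2.9524, 2.9524, 4.5714, 0.9524).
‖u_2‖ = 6.2640, so q_2 = (0.4713, 0.4713, 0.7298, 0.1520).

q_2 = (0.4713, 0.4713, 0.7298, 0.1520)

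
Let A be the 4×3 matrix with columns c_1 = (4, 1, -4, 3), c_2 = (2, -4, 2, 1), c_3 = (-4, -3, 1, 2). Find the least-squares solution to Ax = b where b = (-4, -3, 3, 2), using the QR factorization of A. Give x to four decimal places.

x = (-0.2326, 0.1875, 0.8848)

c_1 = (4, 1, -4, 3); ‖c_1‖ = 6.4807, so q_1 = (0.6172, 0.1543, -0.6172, 0.4629).
q_1·c_2 = 0.6172·2 + 0.1543·(-4) + (-0.6172)·2 + 0.4629·1 = -0.1543.
u_2 = c_2 + 0.1543·q_1 = (2.0952, -3.9762, 1.9048, 1.0714).
‖u_2‖ = 4.9976, so q_2 = (0.4192, -0.7956, 0.3811, 0.2144).
q_1·c_3 = 0.6172·(-4) + 0.1543·(-3) + (-0.6172)·1 + 0.4629·2 = -2.6232; q_2·c_3 = 0.4192·(-4) + (-0.7956)·(-3) + 0.3811·1 + 0.2144·2 = 1.5198.
u_3 = c_3 + 2.6232·q_1 − 1.5198·q_2 = (-3.0181, -1.3861, -1.1983, 2.8885).
‖u_3‖ = 4.5617, so q_3 = (-0.6616, -0.3039, -0.2627, 0.6332).
Qᵀb = (-3.8576, 2.2820, 4.0364).
Back-substitute: x_3 = 4.0364/4.5617 = 0.8848.
x_2 = (2.2820 − 1.5198·0.8848)/4.9976 = 0.1875.
x_1 = (-3.8576 + 0.1543·0.1875 + 2.6232·0.8848)/6.4807 = -0.2326.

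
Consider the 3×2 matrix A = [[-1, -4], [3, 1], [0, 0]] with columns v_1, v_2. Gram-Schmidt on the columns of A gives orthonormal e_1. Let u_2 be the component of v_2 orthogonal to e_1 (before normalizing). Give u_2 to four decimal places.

u_2 = (-3.3000, -1.1000, 0.0000)

e_1 = v_1/‖v_1‖ = (-1, 3, 0)/3.1623 = (-0.3162, 0.9487, 0.0000).
r_{12} = e_1·v_2 = 2.2136.
u_2 = v_2 − 2.2136·e_1 = (-3.3000, -1.1000, 0.0000).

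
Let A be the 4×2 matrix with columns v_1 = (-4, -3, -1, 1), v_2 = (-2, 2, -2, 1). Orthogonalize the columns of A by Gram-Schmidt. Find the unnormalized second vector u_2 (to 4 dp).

u_2 = (-1.2593, 2.5556, -1.8148, 0.8148)

e_1 = v_1/‖v_1‖ = (-4, -3, -1, 1)/5.1962 = (-0.7698, -0.5774, -0.1925, 0.1925).
r_{12} = e_1·v_2 = 0.9623.
u_2 = v_2 − 0.9623·e_1 = (-1.2593, 2.5556, -1.8148, 0.8148).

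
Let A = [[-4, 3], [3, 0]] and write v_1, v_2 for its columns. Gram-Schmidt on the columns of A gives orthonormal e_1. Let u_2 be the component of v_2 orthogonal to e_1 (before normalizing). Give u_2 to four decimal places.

u_2 = (1.0800, 1.4400)

v_1 = (-4, 3); ‖v_1‖ = 5.0000, so e_1 = (-0.8000, 0.6000).
e_1·v_2 = (-0.8000)·3 + 0.6000·0 = -2.4000.
u_2 = v_2 + 2.4000·e_1 = (1.0800, 1.4400).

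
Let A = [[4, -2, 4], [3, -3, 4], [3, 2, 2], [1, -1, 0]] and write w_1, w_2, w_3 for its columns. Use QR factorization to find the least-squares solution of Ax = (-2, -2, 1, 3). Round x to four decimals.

w_1 = (4, 3, 3, 1); ‖w_1‖ = 5.9161, so q_1 = (0.6761, 0.5071, 0.5071, 0.1690).
q_1·w_2 = 0.6761·(-2) + 0.5071·(-3) + 0.5071·2 + 0.1690·(-1) = -2.0284.
u_2 = w_2 + 2.0284·q_1 = (-0.6286, -1.9714, 3.0286, -0.6571).
‖u_2‖ = 3.7264, so q_2 = (-0.1687, -0.5291, 0.8127, -0.1764).
q_1·w_3 = 0.6761·4 + 0.5071·4 + 0.5071·2 + 0.1690·0 = 5.7470; q_2·w_3 = (-0.1687)·4 + (-0.5291)·4 + 0.8127·2 + (-0.1764)·0 = -1.1654.
u_3 = w_3 − 5.7470·q_1 + 1.1654·q_2 = (-0.0823, 0.4691, 0.0329, -1.1770).
‖u_3‖ = 1.2701, so q_3 = (-0.0648, 0.3694, 0.0259, -0.9267).
Qᵀb = (-1.3522, 1.6792, -3.3632).
Back-substitute: x_3 = -3.3632/1.2701 = -2.6480.
x_2 = (1.6792 + 1.1654·(-2.6480))/3.7264 = -0.3776.
x_1 = (-1.3522 + 2.0284·(-0.3776) − 5.7470·(-2.6480))/5.9161 = 2.2143.

x = (2.2143, -0.3776, -2.6480)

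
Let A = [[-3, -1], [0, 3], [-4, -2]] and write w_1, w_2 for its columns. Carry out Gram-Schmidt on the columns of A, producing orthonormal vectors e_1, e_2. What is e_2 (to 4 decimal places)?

e_2 = (0.1057, 0.9912, -0.0793)

w_1 = (-3, 0, -4); ‖w_1‖ = 5.0000, so e_1 = (-0.6000, 0.0000, -0.8000).
e_1·w_2 = (-0.6000)·(-1) + 0.0000·3 + (-0.8000)·(-2) = 2.2000.
u_2 = w_2 − 2.2000·e_1 = (0.3200, 3.0000, -0.2400).
‖u_2‖ = 3.0265, so e_2 = (0.1057, 0.9912, -0.0793).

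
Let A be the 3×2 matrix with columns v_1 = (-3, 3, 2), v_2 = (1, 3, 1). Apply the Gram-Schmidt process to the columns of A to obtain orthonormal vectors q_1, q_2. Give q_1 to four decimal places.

v_1 = (-3, 3, 2); ‖v_1‖ = 4.6904, so q_1 = (-0.6396, 0.6396, 0.4264).

q_1 = (-0.6396, 0.6396, 0.4264)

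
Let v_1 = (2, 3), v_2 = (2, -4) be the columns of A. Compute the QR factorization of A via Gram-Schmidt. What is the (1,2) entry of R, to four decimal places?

r_{12} = -2.2188

q_1 = v_1/‖v_1‖ = (2, 3)/3.6056 = (0.5547, 0.8321).
r_{12} = q_1·v_2 = -2.2188.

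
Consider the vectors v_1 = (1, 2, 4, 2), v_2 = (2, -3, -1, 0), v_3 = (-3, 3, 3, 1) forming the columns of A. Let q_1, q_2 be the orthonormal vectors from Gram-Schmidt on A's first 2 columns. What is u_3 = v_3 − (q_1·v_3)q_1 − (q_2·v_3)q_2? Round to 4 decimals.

v_1 = (1, 2, 4, 2); ‖v_1‖ = 5.0000, so q_1 = (0.2000, 0.4000, 0.8000, 0.4000).
q_1·v_2 = 0.2000·2 + 0.4000·(-3) + 0.8000·(-1) + 0.4000·0 = -1.6000.
u_2 = v_2 + 1.6000·q_1 = (2.3200, -2.3600, 0.2800, 0.6400).
‖u_2‖ = 3.3823, so q_2 = (0.6859, -0.6977, 0.0828, 0.1892).
q_1·v_3 = 0.2000·(-3) + 0.4000·3 + 0.8000·3 + 0.4000·1 = 3.4000; q_2·v_3 = 0.6859·(-3) + (-0.6977)·3 + 0.0828·3 + 0.1892·1 = -3.7134.
u_3 = v_3 − 3.4000·q_1 + 3.7134·q_2 = (-1.1329, -0.9510, 0.5874, 0.3427).

u_3 = (-1.1329, -0.9510, 0.5874, 0.3427)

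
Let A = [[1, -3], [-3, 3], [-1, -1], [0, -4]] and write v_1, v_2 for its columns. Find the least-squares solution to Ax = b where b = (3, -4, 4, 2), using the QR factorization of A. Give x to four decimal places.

v_1 = (1, -3, -1, 0); ‖v_1‖ = 3.3166, so q_1 = (0.3015, -0.9045, -0.3015, 0.0000).
q_1·v_2 = 0.3015·(-3) + (-0.9045)·3 + (-0.3015)·(-1) + 0.0000·(-4) = -3.3166.
u_2 = v_2 + 3.3166·q_1 = (-2.0000, 0.0000, -2.0000, -4.0000).
‖u_2‖ = 4.8990, so q_2 = (-0.4082, 0.0000, -0.4082, -0.8165).
Qᵀb = (3.3166, -4.4907).
Back-substitute: x_2 = -4.4907/4.8990 = -0.9167.
x_1 = (3.3166 + 3.3166·(-0.9167))/3.3166 = 0.0833.

x = (0.0833, -0.9167)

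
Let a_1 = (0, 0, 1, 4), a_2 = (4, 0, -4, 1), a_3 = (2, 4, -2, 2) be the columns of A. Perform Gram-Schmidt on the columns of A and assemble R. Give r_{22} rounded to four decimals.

r_{22} = 5.7446

e_1 = a_1/‖a_1‖ = (0, 0, 1, 4)/4.1231 = (0.0000, 0.0000, 0.2425, 0.9701).
r_{12} = e_1·a_2 = 0.0000.
u_2 = a_2 + 0.0000·e_1 = (4.0000, 0.0000, -4.0000, 1.0000).
r_{22} = ‖u_2‖ = 5.7446.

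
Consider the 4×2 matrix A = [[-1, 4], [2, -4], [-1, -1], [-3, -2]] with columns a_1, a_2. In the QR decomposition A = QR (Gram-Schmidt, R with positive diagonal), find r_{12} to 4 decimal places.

r_{12} = -1.2910

a_1 = (-1, 2, -1, -3); ‖a_1‖ = 3.8730, so q_1 = (-0.2582, 0.5164, -0.2582, -0.7746).
r_{12} = q_1·a_2 = -1.2910.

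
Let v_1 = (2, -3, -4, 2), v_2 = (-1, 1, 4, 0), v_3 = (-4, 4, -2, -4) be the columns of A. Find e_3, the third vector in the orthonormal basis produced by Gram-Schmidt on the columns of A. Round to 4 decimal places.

e_3 = (-0.9174, -0.1411, -0.1941, 0.3176)

e_1 = v_1/‖v_1‖ = (2, -3, -4, 2)/5.7446 = (0.3482, -0.5222, -0.6963, 0.3482).
r_{12} = e_1·v_2 = -3.6556.
u_2 = v_2 + 3.6556·e_1 = (0.2727, -0.9091, 1.4545, 1.2727).
‖u_2‖ = 2.1532, so e_2 = (0.1267, -0.4222, 0.6755, 0.5911).
r_{13} = e_1·v_3 = -3.4816; r_{23} = e_2·v_3 = -5.9108.
u_3 = v_3 + 3.4816·e_1 + 5.9108·e_2 = (-2.0392, -0.3137, -0.4314, 0.7059).
‖u_3‖ = 2.2229, so e_3 = (-0.9174, -0.1411, -0.1941, 0.3176).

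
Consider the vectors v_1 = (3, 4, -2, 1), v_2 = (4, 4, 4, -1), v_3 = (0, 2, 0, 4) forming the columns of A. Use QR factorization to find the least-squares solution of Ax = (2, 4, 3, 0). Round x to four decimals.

x = (-0.0379, 0.7267, 0.2774)

v_1 = (3, 4, -2, 1); ‖v_1‖ = 5.4772, so e_1 = (0.5477, 0.7303, -0.3651, 0.1826).
e_1·v_2 = 0.5477·4 + 0.7303·4 + (-0.3651)·4 + 0.1826·(-1) = 3.4689.
u_2 = v_2 − 3.4689·e_1 = (2.1000, 1.4667, 5.2667, -1.6333).
‖u_2‖ = 6.0800, so e_2 = (0.3454, 0.2412, 0.8662, -0.2686).
e_1·v_3 = 0.5477·0 + 0.7303·2 + (-0.3651)·0 + 0.1826·4 = 2.1909; e_2·v_3 = 0.3454·0 + 0.2412·2 + 0.8662·0 + (-0.2686)·4 = -0.5921.
u_3 = v_3 − 2.1909·e_1 + 0.5921·e_2 = (-0.9955, 0.5428, 1.3129, 3.4409).
‖u_3‖ = 3.8535, so e_3 = (-0.2583, 0.1409, 0.3407, 0.8929).
Qᵀb = (2.9212, 4.2544, 1.0689).
Back-substitute: x_3 = 1.0689/3.8535 = 0.2774.
x_2 = (4.2544 + 0.5921·0.2774)/6.0800 = 0.7267.
x_1 = (2.9212 − 3.4689·0.7267 − 2.1909·0.2774)/5.4772 = -0.0379.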